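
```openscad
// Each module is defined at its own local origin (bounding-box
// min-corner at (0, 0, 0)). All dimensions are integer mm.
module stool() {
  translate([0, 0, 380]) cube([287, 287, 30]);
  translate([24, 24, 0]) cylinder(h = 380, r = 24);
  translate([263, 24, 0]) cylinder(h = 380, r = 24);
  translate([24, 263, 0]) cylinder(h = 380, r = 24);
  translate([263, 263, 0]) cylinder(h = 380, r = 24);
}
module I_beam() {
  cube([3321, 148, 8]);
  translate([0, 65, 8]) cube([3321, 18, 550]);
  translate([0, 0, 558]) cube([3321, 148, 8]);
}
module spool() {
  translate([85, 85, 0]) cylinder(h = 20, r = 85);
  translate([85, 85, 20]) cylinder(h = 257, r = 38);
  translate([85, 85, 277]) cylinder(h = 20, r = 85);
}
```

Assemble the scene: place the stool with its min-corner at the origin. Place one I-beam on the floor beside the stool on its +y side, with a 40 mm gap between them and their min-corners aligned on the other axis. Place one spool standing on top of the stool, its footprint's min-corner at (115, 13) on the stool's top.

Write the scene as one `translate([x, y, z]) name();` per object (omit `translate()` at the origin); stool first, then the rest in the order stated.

stool();
translate([0, 327, 0]) I_beam();
translate([115, 13, 410]) spool();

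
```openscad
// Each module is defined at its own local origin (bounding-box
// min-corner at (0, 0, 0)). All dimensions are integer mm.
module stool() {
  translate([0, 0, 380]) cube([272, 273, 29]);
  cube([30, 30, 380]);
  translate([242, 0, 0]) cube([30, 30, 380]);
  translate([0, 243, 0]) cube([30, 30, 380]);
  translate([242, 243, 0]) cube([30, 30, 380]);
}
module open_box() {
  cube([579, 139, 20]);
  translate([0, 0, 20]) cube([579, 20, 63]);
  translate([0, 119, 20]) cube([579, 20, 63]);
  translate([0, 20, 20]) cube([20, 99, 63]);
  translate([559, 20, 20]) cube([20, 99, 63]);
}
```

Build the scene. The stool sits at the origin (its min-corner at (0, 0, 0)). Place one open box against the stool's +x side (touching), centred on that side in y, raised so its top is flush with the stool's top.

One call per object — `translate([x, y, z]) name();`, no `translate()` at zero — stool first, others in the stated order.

stool();
translate([272, 67, 326]) open_box();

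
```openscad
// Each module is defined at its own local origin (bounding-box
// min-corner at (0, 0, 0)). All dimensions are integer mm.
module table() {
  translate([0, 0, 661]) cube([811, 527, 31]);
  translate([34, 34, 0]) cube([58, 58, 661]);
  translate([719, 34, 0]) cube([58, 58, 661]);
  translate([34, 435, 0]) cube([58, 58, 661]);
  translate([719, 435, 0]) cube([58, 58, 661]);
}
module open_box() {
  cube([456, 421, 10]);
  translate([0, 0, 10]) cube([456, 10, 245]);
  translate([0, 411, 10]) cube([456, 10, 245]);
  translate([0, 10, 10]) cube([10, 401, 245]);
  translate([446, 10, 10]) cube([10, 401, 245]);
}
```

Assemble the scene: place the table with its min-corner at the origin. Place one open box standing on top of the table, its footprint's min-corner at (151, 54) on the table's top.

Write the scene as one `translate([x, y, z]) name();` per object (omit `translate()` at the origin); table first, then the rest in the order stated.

table();
translate([151, 54, 692]) open_box();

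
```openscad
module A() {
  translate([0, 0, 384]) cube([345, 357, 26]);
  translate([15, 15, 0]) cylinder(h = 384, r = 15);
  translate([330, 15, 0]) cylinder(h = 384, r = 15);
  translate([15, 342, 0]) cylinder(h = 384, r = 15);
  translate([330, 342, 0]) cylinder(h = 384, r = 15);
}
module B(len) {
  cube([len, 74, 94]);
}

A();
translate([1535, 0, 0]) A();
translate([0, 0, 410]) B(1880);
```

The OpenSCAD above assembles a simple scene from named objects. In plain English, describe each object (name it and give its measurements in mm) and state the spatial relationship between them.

A is a four-legged stool. The seat is 345×357 mm, 26 mm thick, top at z = 410 mm. It stands on four round legs, each 30 mm in diameter, from z = 0 to the seat underside, each leg's axis is inset half a diameter from the nearest pair of seat edges (so the leg's bounding box is flush with the corner).

B is a rectangular beam 1880 mm long (x), 74 mm deep (y), 94 mm thick (z).

The beam spans the tops of two stools placed 1190 mm apart, resting at z = 410 mm.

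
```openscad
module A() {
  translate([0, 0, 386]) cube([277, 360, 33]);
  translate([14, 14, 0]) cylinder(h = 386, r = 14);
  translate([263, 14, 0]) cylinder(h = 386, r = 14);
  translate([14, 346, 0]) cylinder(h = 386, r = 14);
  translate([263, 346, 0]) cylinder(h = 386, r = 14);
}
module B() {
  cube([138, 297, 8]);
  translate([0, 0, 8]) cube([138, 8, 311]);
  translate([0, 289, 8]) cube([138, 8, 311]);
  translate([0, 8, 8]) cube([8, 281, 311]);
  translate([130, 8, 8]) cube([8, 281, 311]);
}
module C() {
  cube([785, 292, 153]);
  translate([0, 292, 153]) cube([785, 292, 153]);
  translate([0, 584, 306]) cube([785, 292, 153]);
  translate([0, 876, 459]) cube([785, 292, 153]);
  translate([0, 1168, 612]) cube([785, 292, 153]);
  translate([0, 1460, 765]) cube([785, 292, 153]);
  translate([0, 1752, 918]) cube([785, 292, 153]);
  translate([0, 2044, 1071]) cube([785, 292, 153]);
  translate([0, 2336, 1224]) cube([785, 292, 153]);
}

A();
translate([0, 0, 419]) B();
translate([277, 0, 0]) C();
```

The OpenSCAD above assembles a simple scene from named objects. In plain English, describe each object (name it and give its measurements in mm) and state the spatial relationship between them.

A is a simple wooden stool: a rectangular seat 277 mm (x) by 360 mm (y), 33 mm thick, top face at z = 419 mm, on four round legs, each 28 mm in diameter. The legs rest on z = 0, each leg's axis is inset half a diameter from the nearest pair of seat edges (so the leg's bounding box is flush with the corner).

B is an open storage box with external size 138×297×319 mm and wall thickness 8 mm (the base is also 8 mm thick). The base covers the whole footprint; the four walls stand on the base, with the y-facing walls full-width and the x-facing walls fitting between their inner faces.

C is a straight staircase of 9 solid steps. Each step is 785 mm wide (x), 292 mm deep (y, the going) and 153 mm tall (the rise). The first step rests on the floor; each subsequent step sits one going further in +y and one rise higher in +z, directly behind and above the previous step with no overlap.

The open box is on top of the stool. The staircase is against the stool's +x side, with their −y faces flush.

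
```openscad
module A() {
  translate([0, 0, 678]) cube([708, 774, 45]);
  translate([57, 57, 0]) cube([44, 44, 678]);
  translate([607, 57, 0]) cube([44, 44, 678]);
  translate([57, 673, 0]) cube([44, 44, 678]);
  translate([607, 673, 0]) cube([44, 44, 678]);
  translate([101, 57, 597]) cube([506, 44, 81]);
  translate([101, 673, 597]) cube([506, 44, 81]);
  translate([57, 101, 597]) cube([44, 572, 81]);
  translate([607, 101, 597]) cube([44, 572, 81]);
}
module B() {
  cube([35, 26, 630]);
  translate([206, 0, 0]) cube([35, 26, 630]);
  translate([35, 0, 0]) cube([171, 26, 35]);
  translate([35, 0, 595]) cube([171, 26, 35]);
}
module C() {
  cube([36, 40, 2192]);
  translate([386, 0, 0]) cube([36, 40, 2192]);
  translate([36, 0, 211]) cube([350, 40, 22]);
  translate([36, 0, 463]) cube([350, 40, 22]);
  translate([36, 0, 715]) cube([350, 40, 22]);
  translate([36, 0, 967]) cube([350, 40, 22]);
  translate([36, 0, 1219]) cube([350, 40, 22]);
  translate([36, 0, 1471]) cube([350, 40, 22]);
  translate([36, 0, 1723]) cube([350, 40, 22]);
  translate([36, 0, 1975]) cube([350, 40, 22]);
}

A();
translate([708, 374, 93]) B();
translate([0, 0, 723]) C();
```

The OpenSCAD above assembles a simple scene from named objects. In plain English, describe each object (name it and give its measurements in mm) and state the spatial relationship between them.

A is a table with a 708×774 mm rectangular top, 45 mm thick, top surface at z = 723 mm, supported by four 44×44 mm square legs, each inset 57 mm from the nearest pair of top edges, running from the floor. Four apron rails, 44 mm thick and 81 mm tall, run between adjacent legs with their top edges flush with the underside of the top and their outer faces flush with the legs' outer faces.

B is a picture frame with a 171×560 mm rectangular opening (x by z) and a uniform 35 mm border on every side. Frame depth is 26 mm along y. It is built from two vertical stiles running the full outside height and two horizontal rails spanning the gap between the stiles.

C is a wooden ladder with two side rails of 36×40 mm section and 2192 mm height, set 422 mm apart overall. Between them run 8 rectangular rungs (40 mm deep, 22 mm thick), front faces flush with the rails' −y face. The bottom of the first rung is 211 mm above the floor and each subsequent rung is 252 mm higher than the one below.

The picture frame is beside the table with their tops flush at z = 723. The ladder is on top of the table.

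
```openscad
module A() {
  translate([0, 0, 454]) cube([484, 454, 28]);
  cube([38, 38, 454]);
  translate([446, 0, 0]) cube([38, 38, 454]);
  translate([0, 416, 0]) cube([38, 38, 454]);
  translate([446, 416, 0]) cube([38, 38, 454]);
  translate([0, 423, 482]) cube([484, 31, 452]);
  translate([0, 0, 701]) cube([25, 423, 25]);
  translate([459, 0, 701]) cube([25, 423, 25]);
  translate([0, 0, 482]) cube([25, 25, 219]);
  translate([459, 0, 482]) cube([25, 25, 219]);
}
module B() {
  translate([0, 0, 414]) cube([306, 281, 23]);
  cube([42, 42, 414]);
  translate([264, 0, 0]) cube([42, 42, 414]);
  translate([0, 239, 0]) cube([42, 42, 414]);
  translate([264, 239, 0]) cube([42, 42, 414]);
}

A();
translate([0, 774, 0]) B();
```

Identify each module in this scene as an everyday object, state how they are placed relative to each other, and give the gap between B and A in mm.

A is a chair. B is a stool. The stool is on the floor beside the chair on its +y side. The gap between the stool and the chair is 320 mm.

The stool's nearest face is 320 mm from the chair's +y face.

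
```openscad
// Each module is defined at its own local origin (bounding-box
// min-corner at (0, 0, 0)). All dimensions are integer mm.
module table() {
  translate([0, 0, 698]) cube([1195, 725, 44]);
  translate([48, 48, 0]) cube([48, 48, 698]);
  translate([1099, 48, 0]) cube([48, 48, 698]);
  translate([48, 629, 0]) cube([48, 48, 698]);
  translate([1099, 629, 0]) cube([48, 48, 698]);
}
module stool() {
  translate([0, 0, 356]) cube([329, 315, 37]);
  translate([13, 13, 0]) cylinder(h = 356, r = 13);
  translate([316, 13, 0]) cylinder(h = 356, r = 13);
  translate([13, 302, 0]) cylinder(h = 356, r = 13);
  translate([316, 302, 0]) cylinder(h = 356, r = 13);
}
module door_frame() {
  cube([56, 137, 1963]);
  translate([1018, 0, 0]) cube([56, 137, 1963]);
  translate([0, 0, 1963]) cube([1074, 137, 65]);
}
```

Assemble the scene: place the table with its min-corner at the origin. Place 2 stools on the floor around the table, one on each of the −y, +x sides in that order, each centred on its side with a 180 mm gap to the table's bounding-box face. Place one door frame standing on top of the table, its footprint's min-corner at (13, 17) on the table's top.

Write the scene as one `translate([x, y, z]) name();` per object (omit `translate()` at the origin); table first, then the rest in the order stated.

table();
translate([433, -495, 0]) stool();
translate([1375, 205, 0]) stool();
translate([13, 17, 742]) door_frame();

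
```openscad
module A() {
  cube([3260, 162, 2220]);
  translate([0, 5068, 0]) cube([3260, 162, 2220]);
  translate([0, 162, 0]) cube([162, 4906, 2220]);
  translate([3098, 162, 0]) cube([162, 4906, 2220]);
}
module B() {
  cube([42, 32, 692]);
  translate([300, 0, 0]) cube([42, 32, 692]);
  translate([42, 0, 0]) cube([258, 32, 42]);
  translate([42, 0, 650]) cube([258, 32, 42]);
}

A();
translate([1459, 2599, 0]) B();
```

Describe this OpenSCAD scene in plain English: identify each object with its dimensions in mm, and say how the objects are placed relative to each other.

A is a box-shaped house frame (walls only): outside footprint 3260×5230 mm, wall height 2220 mm, wall thickness 162 mm. The two y-facing walls run the full x-width; the two x-facing walls fit between the inner faces of the y-facing walls.

B is a picture frame with a 258×608 mm rectangular opening (x by z) and a uniform 42 mm border on every side. Frame depth is 32 mm along y. It is built from two vertical stiles running the full outside height and two horizontal rails spanning the gap between the stiles.

The picture frame sits inside the house frame, centred.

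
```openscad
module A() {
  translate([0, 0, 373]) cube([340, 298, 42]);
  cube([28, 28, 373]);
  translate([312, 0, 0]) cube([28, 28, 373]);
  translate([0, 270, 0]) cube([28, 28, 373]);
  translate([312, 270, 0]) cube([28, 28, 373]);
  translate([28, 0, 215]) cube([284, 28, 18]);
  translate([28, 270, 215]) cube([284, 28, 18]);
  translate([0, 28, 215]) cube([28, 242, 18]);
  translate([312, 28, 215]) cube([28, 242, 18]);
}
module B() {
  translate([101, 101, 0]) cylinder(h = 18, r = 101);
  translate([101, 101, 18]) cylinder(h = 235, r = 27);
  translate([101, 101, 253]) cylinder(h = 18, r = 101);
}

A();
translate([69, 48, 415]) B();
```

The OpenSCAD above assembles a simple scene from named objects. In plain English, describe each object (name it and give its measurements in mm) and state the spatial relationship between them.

A is a simple wooden stool: a rectangular seat 340 mm (x) by 298 mm (y), 42 mm thick, top face at z = 415 mm, on four square legs, each 28×28 mm in cross-section. The legs rest on z = 0, each flush with a corner of the seat. Four stretchers, 28 mm wide and 18 mm tall, connect adjacent legs with their undersides at z = 215 mm, each running between the inner faces of the legs it joins and aligned with the legs' outer faces on the other axis.

B is a spool: two coaxial disc flanges of radius 101 mm and thickness 18 mm, joined by a core cylinder of radius 27 mm and height 235 mm. The lower flange rests on z = 0 and the three cylinders share a vertical axis.

The spool is on top of the stool, centred.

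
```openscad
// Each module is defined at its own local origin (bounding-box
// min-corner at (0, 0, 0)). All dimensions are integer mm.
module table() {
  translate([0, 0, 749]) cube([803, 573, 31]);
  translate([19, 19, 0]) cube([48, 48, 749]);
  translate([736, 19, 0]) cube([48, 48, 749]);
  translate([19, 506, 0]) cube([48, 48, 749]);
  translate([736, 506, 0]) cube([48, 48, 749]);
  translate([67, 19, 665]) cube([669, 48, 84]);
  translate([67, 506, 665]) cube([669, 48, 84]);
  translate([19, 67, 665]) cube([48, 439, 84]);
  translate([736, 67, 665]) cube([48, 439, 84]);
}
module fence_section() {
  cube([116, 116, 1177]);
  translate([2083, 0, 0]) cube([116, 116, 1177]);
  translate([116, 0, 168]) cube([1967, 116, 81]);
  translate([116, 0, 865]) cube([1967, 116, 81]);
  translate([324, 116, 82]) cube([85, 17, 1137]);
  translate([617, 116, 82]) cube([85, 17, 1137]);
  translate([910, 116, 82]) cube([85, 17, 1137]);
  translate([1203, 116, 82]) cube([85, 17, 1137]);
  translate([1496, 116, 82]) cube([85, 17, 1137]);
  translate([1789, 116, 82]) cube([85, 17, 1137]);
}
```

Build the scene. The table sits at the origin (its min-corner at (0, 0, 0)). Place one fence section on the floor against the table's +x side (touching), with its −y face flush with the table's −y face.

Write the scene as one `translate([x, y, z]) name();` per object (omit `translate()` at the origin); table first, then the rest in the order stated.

table();
translate([803, 0, 0]) fence_section();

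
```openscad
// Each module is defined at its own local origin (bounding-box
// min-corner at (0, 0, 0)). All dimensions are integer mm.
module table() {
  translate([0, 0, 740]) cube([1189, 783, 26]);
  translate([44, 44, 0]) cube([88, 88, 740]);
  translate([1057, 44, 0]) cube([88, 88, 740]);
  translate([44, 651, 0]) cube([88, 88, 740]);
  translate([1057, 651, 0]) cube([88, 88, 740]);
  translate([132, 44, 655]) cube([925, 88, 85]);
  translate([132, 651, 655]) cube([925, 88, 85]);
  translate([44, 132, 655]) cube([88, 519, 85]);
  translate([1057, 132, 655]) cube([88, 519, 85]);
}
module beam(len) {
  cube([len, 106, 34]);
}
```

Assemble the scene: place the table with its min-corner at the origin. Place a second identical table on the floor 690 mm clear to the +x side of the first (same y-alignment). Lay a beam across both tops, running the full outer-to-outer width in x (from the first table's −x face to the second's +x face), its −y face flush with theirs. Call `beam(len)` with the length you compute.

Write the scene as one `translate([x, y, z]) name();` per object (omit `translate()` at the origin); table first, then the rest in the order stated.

table();
translate([1879, 0, 0]) table();
translate([0, 0, 766]) beam(3068);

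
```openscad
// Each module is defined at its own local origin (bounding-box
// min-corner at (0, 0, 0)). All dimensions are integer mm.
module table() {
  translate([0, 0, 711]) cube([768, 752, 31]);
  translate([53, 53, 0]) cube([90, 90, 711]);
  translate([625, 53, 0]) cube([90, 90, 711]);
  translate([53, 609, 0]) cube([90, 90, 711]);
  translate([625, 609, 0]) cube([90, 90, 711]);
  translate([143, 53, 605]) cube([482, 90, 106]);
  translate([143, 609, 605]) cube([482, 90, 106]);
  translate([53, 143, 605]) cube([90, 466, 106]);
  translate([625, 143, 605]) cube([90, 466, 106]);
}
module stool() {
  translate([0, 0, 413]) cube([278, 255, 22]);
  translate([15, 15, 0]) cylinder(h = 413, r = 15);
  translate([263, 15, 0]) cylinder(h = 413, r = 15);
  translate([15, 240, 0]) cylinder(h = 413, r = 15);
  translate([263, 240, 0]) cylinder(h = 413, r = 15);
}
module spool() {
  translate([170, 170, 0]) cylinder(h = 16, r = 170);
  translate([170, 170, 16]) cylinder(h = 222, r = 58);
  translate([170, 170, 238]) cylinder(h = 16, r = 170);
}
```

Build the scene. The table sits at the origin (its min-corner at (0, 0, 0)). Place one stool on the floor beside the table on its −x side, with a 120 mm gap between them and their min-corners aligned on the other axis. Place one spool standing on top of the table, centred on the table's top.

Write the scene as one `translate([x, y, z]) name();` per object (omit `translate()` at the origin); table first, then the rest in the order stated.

table();
translate([-398, 0, 0]) stool();
translate([214, 206, 742]) spool();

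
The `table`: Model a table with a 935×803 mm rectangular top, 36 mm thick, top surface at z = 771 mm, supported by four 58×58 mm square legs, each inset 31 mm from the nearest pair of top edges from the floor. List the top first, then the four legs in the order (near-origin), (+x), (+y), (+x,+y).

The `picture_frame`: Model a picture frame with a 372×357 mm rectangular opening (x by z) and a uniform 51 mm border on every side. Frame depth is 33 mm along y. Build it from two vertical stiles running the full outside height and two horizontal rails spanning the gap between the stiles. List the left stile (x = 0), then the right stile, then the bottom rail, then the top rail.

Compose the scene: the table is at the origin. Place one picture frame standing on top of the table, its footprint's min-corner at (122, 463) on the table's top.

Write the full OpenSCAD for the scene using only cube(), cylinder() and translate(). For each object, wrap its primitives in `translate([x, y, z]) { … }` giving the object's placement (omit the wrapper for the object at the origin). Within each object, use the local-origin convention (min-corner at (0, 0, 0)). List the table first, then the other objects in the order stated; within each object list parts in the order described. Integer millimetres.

translate([0, 0, 735]) cube([935, 803, 36]);
translate([31, 31, 0]) cube([58, 58, 735]);
translate([846, 31, 0]) cube([58, 58, 735]);
translate([31, 714, 0]) cube([58, 58, 735]);
translate([846, 714, 0]) cube([58, 58, 735]);
translate([122, 463, 771]) {
  cube([51, 33, 459]);
  translate([423, 0, 0]) cube([51, 33, 459]);
  translate([51, 0, 0]) cube([372, 33, 51]);
  translate([51, 0, 408]) cube([372, 33, 51]);
}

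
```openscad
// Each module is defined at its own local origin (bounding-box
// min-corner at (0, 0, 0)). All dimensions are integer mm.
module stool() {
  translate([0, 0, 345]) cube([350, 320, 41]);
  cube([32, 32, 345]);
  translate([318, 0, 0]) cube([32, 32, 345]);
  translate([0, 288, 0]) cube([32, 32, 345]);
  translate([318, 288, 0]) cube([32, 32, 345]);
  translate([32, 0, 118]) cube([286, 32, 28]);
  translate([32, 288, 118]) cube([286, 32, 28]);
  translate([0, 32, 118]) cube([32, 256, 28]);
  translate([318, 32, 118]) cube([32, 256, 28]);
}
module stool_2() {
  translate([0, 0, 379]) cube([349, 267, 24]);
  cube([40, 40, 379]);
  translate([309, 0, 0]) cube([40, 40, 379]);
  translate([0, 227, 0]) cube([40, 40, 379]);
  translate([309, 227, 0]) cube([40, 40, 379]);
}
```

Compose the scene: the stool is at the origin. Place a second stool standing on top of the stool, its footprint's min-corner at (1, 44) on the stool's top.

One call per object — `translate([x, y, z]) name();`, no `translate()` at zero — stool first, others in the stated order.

stool();
translate([1, 44, 386]) stool_2();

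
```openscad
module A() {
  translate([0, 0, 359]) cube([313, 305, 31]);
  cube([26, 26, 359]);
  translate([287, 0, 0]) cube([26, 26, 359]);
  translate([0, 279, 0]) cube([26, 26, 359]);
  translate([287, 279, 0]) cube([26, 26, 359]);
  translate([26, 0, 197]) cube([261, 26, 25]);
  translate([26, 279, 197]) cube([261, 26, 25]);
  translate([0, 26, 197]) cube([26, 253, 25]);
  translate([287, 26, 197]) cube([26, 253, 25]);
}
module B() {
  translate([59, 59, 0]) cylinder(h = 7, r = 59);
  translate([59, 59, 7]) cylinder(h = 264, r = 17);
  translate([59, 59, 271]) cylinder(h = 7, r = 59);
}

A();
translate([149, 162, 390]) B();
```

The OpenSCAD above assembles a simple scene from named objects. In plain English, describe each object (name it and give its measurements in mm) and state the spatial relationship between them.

A is a four-legged stool. The seat is 313×305 mm, 31 mm thick, top at z = 390 mm. It stands on four square legs, each 26×26 mm in cross-section, from z = 0 to the seat underside, each flush with a corner of the seat. Four stretchers, 26 mm wide and 25 mm tall, connect adjacent legs with their undersides at z = 197 mm, each running between the inner faces of the legs it joins and aligned with the legs' outer faces on the other axis.

B is a spool: two coaxial disc flanges of radius 59 mm and thickness 7 mm, joined by a core cylinder of radius 17 mm and height 264 mm. The lower flange rests on z = 0 and the three cylinders share a vertical axis.

The spool is on top of the stool.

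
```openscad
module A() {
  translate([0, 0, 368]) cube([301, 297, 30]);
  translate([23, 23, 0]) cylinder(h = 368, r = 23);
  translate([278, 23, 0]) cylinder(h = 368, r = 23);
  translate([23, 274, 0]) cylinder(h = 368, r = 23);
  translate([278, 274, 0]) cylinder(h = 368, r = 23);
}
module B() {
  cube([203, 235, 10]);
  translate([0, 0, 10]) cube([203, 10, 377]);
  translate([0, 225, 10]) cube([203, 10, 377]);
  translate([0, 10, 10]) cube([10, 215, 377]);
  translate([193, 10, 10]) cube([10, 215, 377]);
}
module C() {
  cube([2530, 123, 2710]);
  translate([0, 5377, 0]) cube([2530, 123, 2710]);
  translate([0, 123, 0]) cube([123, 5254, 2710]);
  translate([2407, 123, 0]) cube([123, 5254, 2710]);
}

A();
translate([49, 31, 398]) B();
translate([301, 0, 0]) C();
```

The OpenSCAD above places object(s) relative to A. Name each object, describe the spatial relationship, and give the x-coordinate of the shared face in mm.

The stool's +x face and the house frame's −x face are both at x = 301 mm.

A is a stool. B is an open box. C is a house frame. The open box is on top of the stool, centred. The house frame is against the stool's +x side, with their −y faces flush. The x-coordinate of the shared face is 301 mm.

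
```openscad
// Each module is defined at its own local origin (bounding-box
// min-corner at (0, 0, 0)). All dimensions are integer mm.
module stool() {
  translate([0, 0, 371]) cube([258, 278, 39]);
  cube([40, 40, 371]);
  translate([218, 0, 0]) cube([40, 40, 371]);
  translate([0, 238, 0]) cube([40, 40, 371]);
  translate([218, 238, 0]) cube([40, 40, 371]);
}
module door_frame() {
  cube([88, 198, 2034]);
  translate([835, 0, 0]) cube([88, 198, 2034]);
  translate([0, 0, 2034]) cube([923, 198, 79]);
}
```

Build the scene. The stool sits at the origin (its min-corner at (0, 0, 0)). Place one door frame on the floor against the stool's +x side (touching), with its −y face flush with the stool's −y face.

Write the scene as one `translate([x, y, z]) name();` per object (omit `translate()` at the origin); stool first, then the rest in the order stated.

stool();
translate([258, 0, 0]) door_frame();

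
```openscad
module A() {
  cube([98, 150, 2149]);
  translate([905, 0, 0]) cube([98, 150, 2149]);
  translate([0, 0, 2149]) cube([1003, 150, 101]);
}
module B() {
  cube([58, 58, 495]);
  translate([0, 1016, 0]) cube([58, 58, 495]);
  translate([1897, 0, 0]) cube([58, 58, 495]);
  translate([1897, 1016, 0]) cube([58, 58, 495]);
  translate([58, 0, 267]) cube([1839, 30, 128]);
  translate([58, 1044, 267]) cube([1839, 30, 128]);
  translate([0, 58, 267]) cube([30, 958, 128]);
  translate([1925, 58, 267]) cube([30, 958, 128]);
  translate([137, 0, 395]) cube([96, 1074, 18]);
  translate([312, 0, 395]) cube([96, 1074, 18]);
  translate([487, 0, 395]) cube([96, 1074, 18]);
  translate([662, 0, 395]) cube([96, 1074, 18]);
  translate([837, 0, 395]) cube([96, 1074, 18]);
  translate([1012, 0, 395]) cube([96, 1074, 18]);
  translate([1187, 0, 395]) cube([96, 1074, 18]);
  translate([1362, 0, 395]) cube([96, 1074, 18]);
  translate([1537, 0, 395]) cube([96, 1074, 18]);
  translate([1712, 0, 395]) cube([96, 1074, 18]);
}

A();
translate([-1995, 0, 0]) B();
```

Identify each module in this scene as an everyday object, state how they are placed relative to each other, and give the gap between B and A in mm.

A is a door frame. B is a bed frame. The bed frame is on the floor beside the door frame on its −x side. The gap between the bed frame and the door frame is 40 mm.

The bed frame's nearest face is 40 mm from the door frame's −x face.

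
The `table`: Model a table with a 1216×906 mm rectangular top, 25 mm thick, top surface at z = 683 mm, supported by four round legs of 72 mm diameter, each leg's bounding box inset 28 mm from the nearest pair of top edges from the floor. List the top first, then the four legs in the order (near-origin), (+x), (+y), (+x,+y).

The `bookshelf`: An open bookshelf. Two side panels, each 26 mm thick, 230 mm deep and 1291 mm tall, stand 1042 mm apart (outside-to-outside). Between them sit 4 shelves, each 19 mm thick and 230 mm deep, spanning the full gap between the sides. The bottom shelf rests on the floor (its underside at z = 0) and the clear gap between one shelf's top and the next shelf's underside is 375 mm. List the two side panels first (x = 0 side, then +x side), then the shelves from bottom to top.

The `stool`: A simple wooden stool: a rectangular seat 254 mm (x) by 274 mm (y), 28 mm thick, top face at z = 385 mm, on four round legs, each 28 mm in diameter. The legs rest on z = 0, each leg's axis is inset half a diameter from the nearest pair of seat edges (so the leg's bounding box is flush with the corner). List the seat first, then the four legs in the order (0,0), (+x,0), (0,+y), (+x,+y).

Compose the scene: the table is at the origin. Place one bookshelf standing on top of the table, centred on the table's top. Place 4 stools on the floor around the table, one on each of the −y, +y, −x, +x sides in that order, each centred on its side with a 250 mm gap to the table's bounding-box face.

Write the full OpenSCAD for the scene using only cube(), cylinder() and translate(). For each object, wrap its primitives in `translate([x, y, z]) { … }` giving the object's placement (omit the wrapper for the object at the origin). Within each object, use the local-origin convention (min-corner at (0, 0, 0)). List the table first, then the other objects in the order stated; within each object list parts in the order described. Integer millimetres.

translate([0, 0, 658]) cube([1216, 906, 25]);
translate([64, 64, 0]) cylinder(h = 658, r = 36);
translate([1152, 64, 0]) cylinder(h = 658, r = 36);
translate([64, 842, 0]) cylinder(h = 658, r = 36);
translate([1152, 842, 0]) cylinder(h = 658, r = 36);
translate([87, 338, 683]) {
  cube([26, 230, 1291]);
  translate([1016, 0, 0]) cube([26, 230, 1291]);
  translate([26, 0, 0]) cube([990, 230, 19]);
  translate([26, 0, 394]) cube([990, 230, 19]);
  translate([26, 0, 788]) cube([990, 230, 19]);
  translate([26, 0, 1182]) cube([990, 230, 19]);
}
translate([481, -524, 0]) {
  translate([0, 0, 357]) cube([254, 274, 28]);
  translate([14, 14, 0]) cylinder(h = 357, r = 14);
  translate([240, 14, 0]) cylinder(h = 357, r = 14);
  translate([14, 260, 0]) cylinder(h = 357, r = 14);
  translate([240, 260, 0]) cylinder(h = 357, r = 14);
}
translate([481, 1156, 0]) {
  translate([0, 0, 357]) cube([254, 274, 28]);
  translate([14, 14, 0]) cylinder(h = 357, r = 14);
  translate([240, 14, 0]) cylinder(h = 357, r = 14);
  translate([14, 260, 0]) cylinder(h = 357, r = 14);
  translate([240, 260, 0]) cylinder(h = 357, r = 14);
}
translate([-504, 316, 0]) {
  translate([0, 0, 357]) cube([254, 274, 28]);
  translate([14, 14, 0]) cylinder(h = 357, r = 14);
  translate([240, 14, 0]) cylinder(h = 357, r = 14);
  translate([14, 260, 0]) cylinder(h = 357, r = 14);
  translate([240, 260, 0]) cylinder(h = 357, r = 14);
}
translate([1466, 316, 0]) {
  translate([0, 0, 357]) cube([254, 274, 28]);
  translate([14, 14, 0]) cylinder(h = 357, r = 14);
  translate([240, 14, 0]) cylinder(h = 357, r = 14);
  translate([14, 260, 0]) cylinder(h = 357, r = 14);
  translate([240, 260, 0]) cylinder(h = 357, r = 14);
}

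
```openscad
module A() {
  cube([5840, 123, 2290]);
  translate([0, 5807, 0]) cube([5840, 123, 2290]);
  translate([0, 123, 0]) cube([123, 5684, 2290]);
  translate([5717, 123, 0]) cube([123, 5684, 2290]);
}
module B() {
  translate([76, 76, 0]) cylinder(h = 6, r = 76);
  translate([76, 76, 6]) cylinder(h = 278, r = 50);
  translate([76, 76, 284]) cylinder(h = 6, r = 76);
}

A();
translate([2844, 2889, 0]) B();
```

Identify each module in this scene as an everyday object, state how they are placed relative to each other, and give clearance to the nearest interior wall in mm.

Clearances: x = 2721, y = 2766; minimum 2721 mm.

A is a house frame. B is a spool. The spool sits inside the house frame, centred. The clearance to the nearest interior wall is 2721 mm.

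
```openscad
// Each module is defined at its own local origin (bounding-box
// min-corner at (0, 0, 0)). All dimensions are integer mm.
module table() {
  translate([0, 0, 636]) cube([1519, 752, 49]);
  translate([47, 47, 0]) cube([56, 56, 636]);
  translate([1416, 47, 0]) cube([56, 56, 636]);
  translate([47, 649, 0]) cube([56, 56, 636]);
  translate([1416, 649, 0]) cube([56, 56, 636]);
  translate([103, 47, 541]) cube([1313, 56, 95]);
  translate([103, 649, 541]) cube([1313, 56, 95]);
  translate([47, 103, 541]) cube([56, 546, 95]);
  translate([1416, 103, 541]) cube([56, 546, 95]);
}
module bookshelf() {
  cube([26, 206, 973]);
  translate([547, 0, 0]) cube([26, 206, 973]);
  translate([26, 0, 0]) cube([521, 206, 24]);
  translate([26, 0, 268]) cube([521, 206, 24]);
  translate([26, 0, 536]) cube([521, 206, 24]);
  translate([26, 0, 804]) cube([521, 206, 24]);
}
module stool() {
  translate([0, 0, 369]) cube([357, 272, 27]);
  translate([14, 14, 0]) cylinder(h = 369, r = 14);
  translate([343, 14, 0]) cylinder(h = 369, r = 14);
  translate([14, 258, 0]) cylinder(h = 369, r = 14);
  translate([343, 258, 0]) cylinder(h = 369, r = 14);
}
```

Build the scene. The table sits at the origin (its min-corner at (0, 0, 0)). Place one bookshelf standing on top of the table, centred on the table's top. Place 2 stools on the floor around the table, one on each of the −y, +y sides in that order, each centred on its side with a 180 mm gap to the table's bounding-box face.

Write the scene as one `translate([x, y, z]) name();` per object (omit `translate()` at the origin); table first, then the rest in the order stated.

table();
translate([473, 273, 685]) bookshelf();
translate([581, -452, 0]) stool();
translate([581, 932, 0]) stool();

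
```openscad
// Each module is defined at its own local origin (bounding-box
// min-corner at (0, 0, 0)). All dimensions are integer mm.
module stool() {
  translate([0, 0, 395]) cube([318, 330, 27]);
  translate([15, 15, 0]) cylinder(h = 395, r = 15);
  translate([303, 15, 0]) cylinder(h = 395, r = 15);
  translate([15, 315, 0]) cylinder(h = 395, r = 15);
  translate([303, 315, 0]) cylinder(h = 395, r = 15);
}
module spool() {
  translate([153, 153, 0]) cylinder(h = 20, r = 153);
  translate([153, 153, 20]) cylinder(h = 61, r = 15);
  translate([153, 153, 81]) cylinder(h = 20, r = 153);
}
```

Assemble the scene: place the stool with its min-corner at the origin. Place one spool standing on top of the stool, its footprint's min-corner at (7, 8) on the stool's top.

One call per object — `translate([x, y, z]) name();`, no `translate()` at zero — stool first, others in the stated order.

stool();
translate([7, 8, 422]) spool();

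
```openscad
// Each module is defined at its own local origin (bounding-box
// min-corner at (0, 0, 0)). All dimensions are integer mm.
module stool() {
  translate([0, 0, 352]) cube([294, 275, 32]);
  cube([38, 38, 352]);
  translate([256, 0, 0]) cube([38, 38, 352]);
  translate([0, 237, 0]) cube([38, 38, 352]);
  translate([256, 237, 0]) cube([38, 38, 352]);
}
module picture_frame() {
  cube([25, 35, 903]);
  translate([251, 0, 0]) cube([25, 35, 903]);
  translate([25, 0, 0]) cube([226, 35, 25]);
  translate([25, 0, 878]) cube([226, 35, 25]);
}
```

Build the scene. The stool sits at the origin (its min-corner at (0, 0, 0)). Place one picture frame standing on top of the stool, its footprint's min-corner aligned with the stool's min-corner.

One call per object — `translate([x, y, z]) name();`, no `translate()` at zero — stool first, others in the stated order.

stool();
translate([0, 0, 384]) picture_frame();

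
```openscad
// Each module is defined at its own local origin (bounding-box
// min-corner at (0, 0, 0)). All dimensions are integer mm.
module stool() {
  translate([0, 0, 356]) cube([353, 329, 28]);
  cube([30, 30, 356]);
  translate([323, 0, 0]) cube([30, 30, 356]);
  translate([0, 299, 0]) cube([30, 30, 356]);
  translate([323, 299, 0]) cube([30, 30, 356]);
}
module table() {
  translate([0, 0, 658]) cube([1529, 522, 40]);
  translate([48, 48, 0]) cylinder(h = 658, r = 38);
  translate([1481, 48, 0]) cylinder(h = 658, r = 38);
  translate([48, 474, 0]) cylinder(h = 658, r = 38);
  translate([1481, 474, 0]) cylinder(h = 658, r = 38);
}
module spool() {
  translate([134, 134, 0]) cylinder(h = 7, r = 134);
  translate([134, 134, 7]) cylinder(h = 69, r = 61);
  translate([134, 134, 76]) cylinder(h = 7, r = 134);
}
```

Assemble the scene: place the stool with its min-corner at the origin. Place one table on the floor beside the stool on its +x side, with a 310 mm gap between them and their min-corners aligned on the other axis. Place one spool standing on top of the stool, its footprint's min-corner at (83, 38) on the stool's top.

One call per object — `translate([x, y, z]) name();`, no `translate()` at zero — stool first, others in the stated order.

stool();
translate([663, 0, 0]) table();
translate([83, 38, 384]) spool();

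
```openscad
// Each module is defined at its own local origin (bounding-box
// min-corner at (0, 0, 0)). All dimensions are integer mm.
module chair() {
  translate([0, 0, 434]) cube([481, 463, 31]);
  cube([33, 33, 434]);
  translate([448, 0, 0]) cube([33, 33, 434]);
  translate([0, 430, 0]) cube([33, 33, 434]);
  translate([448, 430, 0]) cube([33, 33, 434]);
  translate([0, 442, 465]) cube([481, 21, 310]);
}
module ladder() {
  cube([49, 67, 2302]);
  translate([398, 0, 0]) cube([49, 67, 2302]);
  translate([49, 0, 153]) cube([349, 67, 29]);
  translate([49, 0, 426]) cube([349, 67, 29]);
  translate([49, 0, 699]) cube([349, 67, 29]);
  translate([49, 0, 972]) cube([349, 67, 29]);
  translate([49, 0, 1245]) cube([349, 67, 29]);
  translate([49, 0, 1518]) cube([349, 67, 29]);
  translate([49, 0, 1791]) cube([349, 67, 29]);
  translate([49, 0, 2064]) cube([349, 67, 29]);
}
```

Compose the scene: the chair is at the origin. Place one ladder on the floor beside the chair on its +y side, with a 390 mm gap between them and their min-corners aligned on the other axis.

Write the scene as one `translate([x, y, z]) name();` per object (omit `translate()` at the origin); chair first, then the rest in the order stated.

chair();
translate([0, 853, 0]) ladder();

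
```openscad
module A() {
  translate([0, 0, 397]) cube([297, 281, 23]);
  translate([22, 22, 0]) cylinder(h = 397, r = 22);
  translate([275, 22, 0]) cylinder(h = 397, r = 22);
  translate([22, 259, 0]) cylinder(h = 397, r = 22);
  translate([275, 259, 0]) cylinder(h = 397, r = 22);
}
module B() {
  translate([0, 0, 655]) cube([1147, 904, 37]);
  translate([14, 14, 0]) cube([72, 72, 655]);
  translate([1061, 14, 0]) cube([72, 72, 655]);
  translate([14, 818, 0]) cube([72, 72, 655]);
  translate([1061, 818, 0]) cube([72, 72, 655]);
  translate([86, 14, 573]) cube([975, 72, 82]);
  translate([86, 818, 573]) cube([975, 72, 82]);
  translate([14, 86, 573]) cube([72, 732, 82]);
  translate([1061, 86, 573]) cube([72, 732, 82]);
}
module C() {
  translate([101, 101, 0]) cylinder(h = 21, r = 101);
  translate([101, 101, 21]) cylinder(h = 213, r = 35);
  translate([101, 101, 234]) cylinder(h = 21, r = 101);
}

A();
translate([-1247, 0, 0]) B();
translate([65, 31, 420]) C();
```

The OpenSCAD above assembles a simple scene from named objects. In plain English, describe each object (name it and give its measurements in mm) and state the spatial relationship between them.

A is a simple wooden stool: a rectangular seat 297 mm (x) by 281 mm (y), 23 mm thick, top face at z = 420 mm, on four round legs, each 44 mm in diameter. The legs rest on z = 0, each leg's axis is inset half a diameter from the nearest pair of seat edges (so the leg's bounding box is flush with the corner).

B is a table: top 1147 mm (x) × 904 mm (y), 37 mm thick, upper face at z = 692 mm, on four 72×72 mm square legs, each inset 14 mm from the nearest pair of top edges, running from z = 0 to the bottom of the top. Four apron rails, 72 mm thick and 82 mm tall, run between adjacent legs with their top edges flush with the underside of the top and their outer faces flush with the legs' outer faces.

C is a spool: two coaxial disc flanges of radius 101 mm and thickness 21 mm, joined by a core cylinder of radius 35 mm and height 213 mm. The lower flange rests on z = 0 and the three cylinders share a vertical axis.

The table is on the floor beside the stool on its −x side. The spool is on top of the stool.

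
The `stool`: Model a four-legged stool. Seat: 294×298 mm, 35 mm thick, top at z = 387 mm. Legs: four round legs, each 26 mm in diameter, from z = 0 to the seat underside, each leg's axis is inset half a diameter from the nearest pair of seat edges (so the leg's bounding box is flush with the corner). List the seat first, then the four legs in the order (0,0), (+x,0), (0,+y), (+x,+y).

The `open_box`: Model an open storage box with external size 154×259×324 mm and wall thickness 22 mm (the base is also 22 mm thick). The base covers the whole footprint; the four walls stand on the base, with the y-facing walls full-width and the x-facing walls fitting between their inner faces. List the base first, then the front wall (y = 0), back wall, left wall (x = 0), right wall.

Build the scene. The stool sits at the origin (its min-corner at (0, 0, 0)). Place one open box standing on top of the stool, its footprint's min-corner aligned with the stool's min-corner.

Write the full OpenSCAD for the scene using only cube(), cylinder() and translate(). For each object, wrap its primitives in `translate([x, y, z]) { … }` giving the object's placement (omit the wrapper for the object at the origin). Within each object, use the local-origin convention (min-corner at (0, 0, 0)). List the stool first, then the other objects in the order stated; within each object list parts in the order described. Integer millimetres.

translate([0, 0, 352]) cube([294, 298, 35]);
translate([13, 13, 0]) cylinder(h = 352, r = 13);
translate([281, 13, 0]) cylinder(h = 352, r = 13);
translate([13, 285, 0]) cylinder(h = 352, r = 13);
translate([281, 285, 0]) cylinder(h = 352, r = 13);
translate([0, 0, 387]) {
  cube([154, 259, 22]);
  translate([0, 0, 22]) cube([154, 22, 302]);
  translate([0, 237, 22]) cube([154, 22, 302]);
  translate([0, 22, 22]) cube([22, 215, 302]);
  translate([132, 22, 22]) cube([22, 215, 302]);
}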